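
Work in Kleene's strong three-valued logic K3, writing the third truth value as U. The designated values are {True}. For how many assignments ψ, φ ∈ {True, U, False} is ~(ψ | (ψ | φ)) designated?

Designated under: (ψ=False, φ=False).

1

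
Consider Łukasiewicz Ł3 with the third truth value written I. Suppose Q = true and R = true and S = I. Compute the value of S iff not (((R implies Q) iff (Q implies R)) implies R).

I

R implies Q = true implies true = true
Q implies R = true implies true = true
(R implies Q) iff (Q implies R) = true iff true = true
((R implies Q) iff (Q implies R)) implies R = true implies true = true
not (((R implies Q) iff (Q implies R)) implies R) = not true = false
S iff not (((R implies Q) iff (Q implies R)) implies R) = I iff false = I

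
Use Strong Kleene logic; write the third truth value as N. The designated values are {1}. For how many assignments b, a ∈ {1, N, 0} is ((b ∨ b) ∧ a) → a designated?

7

Of the 9 assignments, 7 give a value in {1}.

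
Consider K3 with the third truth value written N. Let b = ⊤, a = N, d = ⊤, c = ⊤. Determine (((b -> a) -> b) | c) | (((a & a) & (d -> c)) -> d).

⊤

b -> a = ⊤ -> N = N  [~⊤ | N]
(b -> a) -> b = N -> ⊤ = ⊤
((b -> a) -> b) | c = ⊤ | ⊤ = ⊤
a & a = N & N = N
d -> c = ⊤ -> ⊤ = ⊤
(a & a) & (d -> c) = N & ⊤ = N
((a & a) & (d -> c)) -> d = N -> ⊤ = ⊤
(((b -> a) -> b) | c) | (((a & a) & (d -> c)) -> d) = ⊤ | ⊤ = ⊤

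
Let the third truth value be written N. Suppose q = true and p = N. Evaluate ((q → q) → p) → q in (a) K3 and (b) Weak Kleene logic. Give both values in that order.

In K3: q → q = true → true = true
(q → q) → p = true → N = N  [¬true ∨ N]
((q → q) → p) → q = N → true = true
In Weak Kleene logic: q → q = true → true = true
(q → q) → p = true → N = N
((q → q) → p) → q = N → true = N
They differ because K3 and Weak Kleene logic treat N differently under the binary connectives.

true; N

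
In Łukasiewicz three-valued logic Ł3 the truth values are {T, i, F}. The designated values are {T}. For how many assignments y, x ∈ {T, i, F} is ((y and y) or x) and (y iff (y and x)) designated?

3

Designated under: (y=T, x=T); (y=i, x=T); (y=F, x=T).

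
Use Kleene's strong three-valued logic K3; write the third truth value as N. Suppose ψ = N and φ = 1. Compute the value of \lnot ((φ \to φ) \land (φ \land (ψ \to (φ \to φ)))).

0

φ \to φ = 1 \to 1 = 1
φ \to φ = 1 \to 1 = 1
ψ \to (φ \to φ) = N \to 1 = 1  [\lnot N \lor 1]
φ \land (ψ \to (φ \to φ)) = 1 \land 1 = 1
(φ \to φ) \land (φ \land (ψ \to (φ \to φ))) = 1 \land 1 = 1
\lnot ((φ \to φ) \land (φ \land (ψ \to (φ \to φ)))) = \lnot 1 = 0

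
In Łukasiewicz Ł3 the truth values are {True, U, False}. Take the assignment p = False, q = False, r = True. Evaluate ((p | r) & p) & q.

p | r = False | True = True
(p | r) & p = True & False = False
((p | r) & p) & q = False & False = False

False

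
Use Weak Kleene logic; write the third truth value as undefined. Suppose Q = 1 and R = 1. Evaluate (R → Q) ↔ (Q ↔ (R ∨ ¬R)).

R → Q = 1 → 1 = 1
¬R = ¬1 = 0
R ∨ ¬R = 1 ∨ 0 = 1
Q ↔ (R ∨ ¬R) = 1 ↔ 1 = 1
(R → Q) ↔ (Q ↔ (R ∨ ¬R)) = 1 ↔ 1 = 1

1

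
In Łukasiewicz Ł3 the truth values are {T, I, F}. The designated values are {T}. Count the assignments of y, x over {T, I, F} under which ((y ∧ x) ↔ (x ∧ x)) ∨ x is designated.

8

Of the 9 assignments, 8 give a value in {T}.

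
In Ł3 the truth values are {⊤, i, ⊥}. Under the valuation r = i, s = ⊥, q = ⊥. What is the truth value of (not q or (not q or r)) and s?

⊥

not q = not ⊥ = ⊤
not q = not ⊥ = ⊤
not q or r = ⊤ or i = ⊤
not q or (not q or r) = ⊤ or ⊤ = ⊤
(not q or (not q or r)) and s = ⊤ and ⊥ = ⊥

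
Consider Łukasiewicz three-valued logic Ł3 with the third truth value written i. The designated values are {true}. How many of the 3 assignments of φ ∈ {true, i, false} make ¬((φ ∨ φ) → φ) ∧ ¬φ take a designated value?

0

φ=true: false ·
φ=i: false ·
φ=false: false ·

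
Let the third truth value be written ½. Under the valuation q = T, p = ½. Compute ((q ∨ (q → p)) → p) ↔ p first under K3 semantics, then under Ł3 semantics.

½; T

In K3: q → p = T → ½ = ½
q ∨ (q → p) = T ∨ ½ = T
(q ∨ (q → p)) → p = T → ½ = ½
((q ∨ (q → p)) → p) ↔ p = ½ ↔ ½ = ½
In Ł3: q → p = T → ½ = ½  [min(1, 1−1+½)]
q ∨ (q → p) = T ∨ ½ = T
(q ∨ (q → p)) → p = T → ½ = ½
((q ∨ (q → p)) → p) ↔ p = ½ ↔ ½ = T
They differ because K3 and Ł3 treat ½ differently under implication.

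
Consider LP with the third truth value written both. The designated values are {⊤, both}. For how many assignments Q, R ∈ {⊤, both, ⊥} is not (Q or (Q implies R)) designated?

2

Designated under: (Q=both, R=both); (Q=both, R=⊥).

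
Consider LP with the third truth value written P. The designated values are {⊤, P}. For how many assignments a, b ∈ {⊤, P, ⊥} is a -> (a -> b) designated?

8

Of the 9 assignments, 8 give a value in {⊤, P}.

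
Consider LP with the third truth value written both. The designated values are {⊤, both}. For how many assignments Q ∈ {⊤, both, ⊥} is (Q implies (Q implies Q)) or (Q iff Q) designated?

3

Q=⊤: ⊤ ✓
Q=both: both ✓
Q=⊥: ⊤ ✓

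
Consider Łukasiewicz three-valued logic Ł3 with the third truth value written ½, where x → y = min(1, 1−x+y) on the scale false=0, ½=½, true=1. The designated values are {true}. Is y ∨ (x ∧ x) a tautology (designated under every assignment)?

No

Countermodel: y=½, x=½ gives ½, which is not designated.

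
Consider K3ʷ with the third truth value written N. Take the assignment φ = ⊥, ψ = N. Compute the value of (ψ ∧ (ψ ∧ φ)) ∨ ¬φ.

ψ ∧ φ = N ∧ ⊥ = N
ψ ∧ (ψ ∧ φ) = N ∧ N = N
¬φ = ¬⊥ = ⊤
(ψ ∧ (ψ ∧ φ)) ∨ ¬φ = N ∨ ⊤ = N

N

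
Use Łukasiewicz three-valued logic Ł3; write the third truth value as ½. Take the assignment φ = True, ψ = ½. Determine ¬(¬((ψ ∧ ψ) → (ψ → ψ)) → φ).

False

ψ ∧ ψ = ½ ∧ ½ = ½
ψ → ψ = ½ → ½ = True  [min(1, 1−½+½)]
(ψ ∧ ψ) → (ψ → ψ) = ½ → True = True
¬((ψ ∧ ψ) → (ψ → ψ)) = ¬True = False
¬((ψ ∧ ψ) → (ψ → ψ)) → φ = False → True = True
¬(¬((ψ ∧ ψ) → (ψ → ψ)) → φ) = ¬True = False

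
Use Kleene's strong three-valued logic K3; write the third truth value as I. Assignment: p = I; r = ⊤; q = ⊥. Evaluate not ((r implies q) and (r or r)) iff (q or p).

r implies q = ⊤ implies ⊥ = ⊥
r or r = ⊤ or ⊤ = ⊤
(r implies q) and (r or r) = ⊥ and ⊤ = ⊥
not ((r implies q) and (r or r)) = not ⊥ = ⊤
q or p = ⊥ or I = I
not ((r implies q) and (r or r)) iff (q or p) = ⊤ iff I = I

I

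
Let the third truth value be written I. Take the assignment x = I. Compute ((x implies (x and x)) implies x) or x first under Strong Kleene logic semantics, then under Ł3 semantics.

In Strong Kleene logic: x and x = I and I = I
x implies (x and x) = I implies I = I  [not I or I]
(x implies (x and x)) implies x = I implies I = I
((x implies (x and x)) implies x) or x = I or I = I
In Ł3: x and x = I and I = I
x implies (x and x) = I implies I = ⊤  [min(1, 1−½+½)]
(x implies (x and x)) implies x = ⊤ implies I = I
((x implies (x and x)) implies x) or x = I or I = I

I; I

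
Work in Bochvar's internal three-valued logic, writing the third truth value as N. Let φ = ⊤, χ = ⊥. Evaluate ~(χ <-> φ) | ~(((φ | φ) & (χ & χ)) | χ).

χ <-> φ = ⊥ <-> ⊤ = ⊥
~(χ <-> φ) = ~⊥ = ⊤
φ | φ = ⊤ | ⊤ = ⊤
χ & χ = ⊥ & ⊥ = ⊥
(φ | φ) & (χ & χ) = ⊤ & ⊥ = ⊥
((φ | φ) & (χ & χ)) | χ = ⊥ | ⊥ = ⊥
~(((φ | φ) & (χ & χ)) | χ) = ~⊥ = ⊤
~(χ <-> φ) | ~(((φ | φ) & (χ & χ)) | χ) = ⊤ | ⊤ = ⊤

⊤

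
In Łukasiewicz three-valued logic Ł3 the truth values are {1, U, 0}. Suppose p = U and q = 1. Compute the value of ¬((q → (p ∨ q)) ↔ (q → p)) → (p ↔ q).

1

p ∨ q = U ∨ 1 = 1
q → (p ∨ q) = 1 → 1 = 1
q → p = 1 → U = U  [min(1, 1−1+½)]
(q → (p ∨ q)) ↔ (q → p) = 1 ↔ U = U
¬((q → (p ∨ q)) ↔ (q → p)) = ¬U = U
p ↔ q = U ↔ 1 = U
¬((q → (p ∨ q)) ↔ (q → p)) → (p ↔ q) = U → U = 1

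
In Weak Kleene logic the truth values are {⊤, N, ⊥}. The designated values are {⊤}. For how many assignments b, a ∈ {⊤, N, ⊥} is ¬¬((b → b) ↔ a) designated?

Designated under: (b=⊤, a=⊤); (b=⊥, a=⊤).

2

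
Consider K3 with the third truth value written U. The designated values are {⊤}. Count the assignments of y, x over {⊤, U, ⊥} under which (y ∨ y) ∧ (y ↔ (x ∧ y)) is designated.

Designated under: (y=⊤, x=⊤).

1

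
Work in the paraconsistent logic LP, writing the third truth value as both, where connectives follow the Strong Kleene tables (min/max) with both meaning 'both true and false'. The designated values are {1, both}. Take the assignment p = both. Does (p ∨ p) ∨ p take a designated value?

Yes

p ∨ p = both ∨ both = both
(p ∨ p) ∨ p = both ∨ both = both
both ∈ {1, both}.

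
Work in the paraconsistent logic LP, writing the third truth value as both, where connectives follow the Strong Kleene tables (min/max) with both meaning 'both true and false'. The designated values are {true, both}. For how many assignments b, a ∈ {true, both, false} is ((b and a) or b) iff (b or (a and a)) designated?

Of the 9 assignments, 8 give a value in {true, both}.

8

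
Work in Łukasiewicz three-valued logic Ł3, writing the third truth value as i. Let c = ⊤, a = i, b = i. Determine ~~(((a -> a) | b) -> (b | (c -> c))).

⊤

a -> a = i -> i = ⊤
(a -> a) | b = ⊤ | i = ⊤
c -> c = ⊤ -> ⊤ = ⊤
b | (c -> c) = i | ⊤ = ⊤
((a -> a) | b) -> (b | (c -> c)) = ⊤ -> ⊤ = ⊤
~(((a -> a) | b) -> (b | (c -> c))) = ~⊤ = ⊥
~~(((a -> a) | b) -> (b | (c -> c))) = ~⊥ = ⊤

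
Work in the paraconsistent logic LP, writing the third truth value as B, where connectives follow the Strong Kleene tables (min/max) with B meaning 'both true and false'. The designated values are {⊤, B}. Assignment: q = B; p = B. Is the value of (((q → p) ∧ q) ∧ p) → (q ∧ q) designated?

q → p = B → B = B
(q → p) ∧ q = B ∧ B = B
((q → p) ∧ q) ∧ p = B ∧ B = B
q ∧ q = B ∧ B = B
(((q → p) ∧ q) ∧ p) → (q ∧ q) = B → B = B
B ∈ {⊤, B}.

Yes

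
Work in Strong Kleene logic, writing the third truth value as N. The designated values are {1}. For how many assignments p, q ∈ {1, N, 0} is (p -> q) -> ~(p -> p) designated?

Designated under: (p=1, q=0).

1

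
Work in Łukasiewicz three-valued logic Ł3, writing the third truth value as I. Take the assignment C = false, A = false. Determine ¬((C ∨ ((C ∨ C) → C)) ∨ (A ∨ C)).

false

C ∨ C = false ∨ false = false
(C ∨ C) → C = false → false = true
C ∨ ((C ∨ C) → C) = false ∨ true = true
A ∨ C = false ∨ false = false
(C ∨ ((C ∨ C) → C)) ∨ (A ∨ C) = true ∨ false = true
¬((C ∨ ((C ∨ C) → C)) ∨ (A ∨ C)) = ¬true = false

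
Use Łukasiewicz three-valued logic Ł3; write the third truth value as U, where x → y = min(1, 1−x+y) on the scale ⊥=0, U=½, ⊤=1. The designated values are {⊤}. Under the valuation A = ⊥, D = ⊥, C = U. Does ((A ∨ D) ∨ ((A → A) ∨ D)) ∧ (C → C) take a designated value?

A ∨ D = ⊥ ∨ ⊥ = ⊥
A → A = ⊥ → ⊥ = ⊤
(A → A) ∨ D = ⊤ ∨ ⊥ = ⊤
(A ∨ D) ∨ ((A → A) ∨ D) = ⊥ ∨ ⊤ = ⊤
C → C = U → U = ⊤  [min(1, 1−½+½)]
((A ∨ D) ∨ ((A → A) ∨ D)) ∧ (C → C) = ⊤ ∧ ⊤ = ⊤
⊤ ∈ {⊤}.

Yes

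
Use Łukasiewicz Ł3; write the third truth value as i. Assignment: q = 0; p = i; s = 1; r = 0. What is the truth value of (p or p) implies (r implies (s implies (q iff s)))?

1

p or p = i or i = i
q iff s = 0 iff 1 = 0
s implies (q iff s) = 1 implies 0 = 0
r implies (s implies (q iff s)) = 0 implies 0 = 1
(p or p) implies (r implies (s implies (q iff s))) = i implies 1 = 1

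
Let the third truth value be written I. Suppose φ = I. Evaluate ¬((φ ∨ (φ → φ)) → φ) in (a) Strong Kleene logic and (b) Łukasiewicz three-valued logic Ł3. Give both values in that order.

I; I

In Strong Kleene logic: φ → φ = I → I = I
φ ∨ (φ → φ) = I ∨ I = I
(φ ∨ (φ → φ)) → φ = I → I = I
¬((φ ∨ (φ → φ)) → φ) = ¬I = I
In Łukasiewicz three-valued logic Ł3: φ → φ = I → I = True
φ ∨ (φ → φ) = I ∨ True = True
(φ ∨ (φ → φ)) → φ = True → I = I
¬((φ ∨ (φ → φ)) → φ) = ¬I = I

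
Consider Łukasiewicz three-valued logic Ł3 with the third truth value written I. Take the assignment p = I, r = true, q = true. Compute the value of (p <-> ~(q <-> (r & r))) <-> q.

I

r & r = true & true = true
q <-> (r & r) = true <-> true = true
~(q <-> (r & r)) = ~true = false
p <-> ~(q <-> (r & r)) = I <-> false = I  [1 − |½−0|]
(p <-> ~(q <-> (r & r))) <-> q = I <-> true = I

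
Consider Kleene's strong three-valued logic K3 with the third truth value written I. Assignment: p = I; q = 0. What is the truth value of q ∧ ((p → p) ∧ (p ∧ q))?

p → p = I → I = I
p ∧ q = I ∧ 0 = 0
(p → p) ∧ (p ∧ q) = I ∧ 0 = 0
q ∧ ((p → p) ∧ (p ∧ q)) = 0 ∧ 0 = 0

0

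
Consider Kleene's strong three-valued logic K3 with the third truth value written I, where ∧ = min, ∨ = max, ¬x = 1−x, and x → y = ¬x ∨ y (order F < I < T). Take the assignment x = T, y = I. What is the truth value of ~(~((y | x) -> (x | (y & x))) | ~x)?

y | x = I | T = T
y & x = I & T = I
x | (y & x) = T | I = T
(y | x) -> (x | (y & x)) = T -> T = T
~((y | x) -> (x | (y & x))) = ~T = F
~x = ~T = F
~((y | x) -> (x | (y & x))) | ~x = F | F = F
~(~((y | x) -> (x | (y & x))) | ~x) = ~F = T

T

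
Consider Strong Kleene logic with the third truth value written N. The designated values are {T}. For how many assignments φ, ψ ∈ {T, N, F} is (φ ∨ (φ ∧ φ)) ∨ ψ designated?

5

Of the 9 assignments, 5 give a value in {T}.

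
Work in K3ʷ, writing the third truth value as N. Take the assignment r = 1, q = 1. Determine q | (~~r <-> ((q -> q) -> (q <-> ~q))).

1

~r = ~1 = 0
~~r = ~0 = 1
q -> q = 1 -> 1 = 1
~q = ~1 = 0
q <-> ~q = 1 <-> 0 = 0
(q -> q) -> (q <-> ~q) = 1 -> 0 = 0
~~r <-> ((q -> q) -> (q <-> ~q)) = 1 <-> 0 = 0
q | (~~r <-> ((q -> q) -> (q <-> ~q))) = 1 | 0 = 1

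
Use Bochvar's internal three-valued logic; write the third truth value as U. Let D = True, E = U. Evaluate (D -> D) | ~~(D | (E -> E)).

U

D -> D = True -> True = True
E -> E = U -> U = U
D | (E -> E) = True | U = U
~(D | (E -> E)) = ~U = U
~~(D | (E -> E)) = ~U = U
(D -> D) | ~~(D | (E -> E)) = True | U = U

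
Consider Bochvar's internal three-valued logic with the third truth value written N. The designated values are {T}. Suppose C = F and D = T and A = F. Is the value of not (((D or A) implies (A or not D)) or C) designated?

D or A = T or F = T
not D = not T = F
A or not D = F or F = F
(D or A) implies (A or not D) = T implies F = F
((D or A) implies (A or not D)) or C = F or F = F
not (((D or A) implies (A or not D)) or C) = not F = T
T ∈ {T}.

Yes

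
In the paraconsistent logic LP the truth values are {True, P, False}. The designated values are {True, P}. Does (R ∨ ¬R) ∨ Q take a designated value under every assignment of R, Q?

Every assignment of R, Q over {True, P, False} gives a value in {True, P}.
In particular, with R=P, Q=P: (R ∨ ¬R) ∨ Q = P.

Yes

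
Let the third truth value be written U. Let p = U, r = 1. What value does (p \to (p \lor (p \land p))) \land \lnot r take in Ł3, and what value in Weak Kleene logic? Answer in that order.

0; U

In Ł3: p \land p = U \land U = U
p \lor (p \land p) = U \lor U = U
p \to (p \lor (p \land p)) = U \to U = 1
\lnot r = \lnot 1 = 0
(p \to (p \lor (p \land p))) \land \lnot r = 1 \land 0 = 0
In Weak Kleene logic: p \land p = U \land U = U
p \lor (p \land p) = U \lor U = U
p \to (p \lor (p \land p)) = U \to U = U  [any arg is the third value ⇒ result is the third value]
\lnot r = \lnot 1 = 0
(p \to (p \lor (p \land p))) \land \lnot r = U \land 0 = U
They differ because Ł3 and Weak Kleene logic treat U differently under the binary connectives.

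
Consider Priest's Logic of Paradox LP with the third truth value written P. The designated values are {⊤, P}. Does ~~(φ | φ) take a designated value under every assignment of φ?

No

Countermodel: φ=⊥ gives ⊥, which is not designated.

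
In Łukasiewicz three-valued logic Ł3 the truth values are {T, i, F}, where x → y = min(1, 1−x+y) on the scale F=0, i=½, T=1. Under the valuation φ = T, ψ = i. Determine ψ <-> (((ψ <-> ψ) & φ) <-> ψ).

ψ <-> ψ = i <-> i = T  [1 − |½−½|]
(ψ <-> ψ) & φ = T & T = T
((ψ <-> ψ) & φ) <-> ψ = T <-> i = i
ψ <-> (((ψ <-> ψ) & φ) <-> ψ) = i <-> i = T

T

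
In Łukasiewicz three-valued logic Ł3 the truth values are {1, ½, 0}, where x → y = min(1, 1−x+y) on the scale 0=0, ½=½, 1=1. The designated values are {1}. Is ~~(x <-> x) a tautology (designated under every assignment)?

Yes

Every assignment of x over {1, ½, 0} gives a value in {1}.
In particular, with x=½: ~~(x <-> x) = 1.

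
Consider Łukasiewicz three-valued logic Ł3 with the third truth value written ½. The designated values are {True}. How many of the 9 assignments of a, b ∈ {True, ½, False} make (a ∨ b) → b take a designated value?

Of the 9 assignments, 6 give a value in {True}.

6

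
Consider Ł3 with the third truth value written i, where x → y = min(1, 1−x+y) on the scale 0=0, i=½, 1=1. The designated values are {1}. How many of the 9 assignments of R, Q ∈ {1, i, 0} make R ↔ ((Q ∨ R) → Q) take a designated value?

2

Designated under: (R=1, Q=1); (R=i, Q=0).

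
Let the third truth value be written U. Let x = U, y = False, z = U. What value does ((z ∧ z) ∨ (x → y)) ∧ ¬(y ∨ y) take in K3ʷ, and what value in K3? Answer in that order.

In K3ʷ: z ∧ z = U ∧ U = U
x → y = U → False = U
(z ∧ z) ∨ (x → y) = U ∨ U = U
y ∨ y = False ∨ False = False
¬(y ∨ y) = ¬False = True
((z ∧ z) ∨ (x → y)) ∧ ¬(y ∨ y) = U ∧ True = U
In K3: z ∧ z = U ∧ U = U
x → y = U → False = U  [¬U ∨ False]
(z ∧ z) ∨ (x → y) = U ∨ U = U
y ∨ y = False ∨ False = False
¬(y ∨ y) = ¬False = True
((z ∧ z) ∨ (x → y)) ∧ ¬(y ∨ y) = U ∧ True = U

U; U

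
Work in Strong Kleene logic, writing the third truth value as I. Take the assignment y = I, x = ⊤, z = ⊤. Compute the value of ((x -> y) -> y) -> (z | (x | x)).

x -> y = ⊤ -> I = I
(x -> y) -> y = I -> I = I
x | x = ⊤ | ⊤ = ⊤
z | (x | x) = ⊤ | ⊤ = ⊤
((x -> y) -> y) -> (z | (x | x)) = I -> ⊤ = ⊤

⊤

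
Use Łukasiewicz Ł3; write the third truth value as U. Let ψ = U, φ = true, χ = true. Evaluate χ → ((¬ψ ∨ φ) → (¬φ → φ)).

¬ψ = ¬U = U
¬ψ ∨ φ = U ∨ true = true
¬φ = ¬true = false
¬φ → φ = false → true = true
(¬ψ ∨ φ) → (¬φ → φ) = true → true = true
χ → ((¬ψ ∨ φ) → (¬φ → φ)) = true → true = true

true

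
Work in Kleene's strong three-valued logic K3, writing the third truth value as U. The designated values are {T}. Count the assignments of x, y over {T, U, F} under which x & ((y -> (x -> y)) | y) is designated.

Designated under: (x=T, y=T); (x=T, y=F).

2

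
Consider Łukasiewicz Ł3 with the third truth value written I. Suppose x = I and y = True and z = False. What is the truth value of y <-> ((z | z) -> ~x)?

True

z | z = False | False = False
~x = ~I = I
(z | z) -> ~x = False -> I = True
y <-> ((z | z) -> ~x) = True <-> True = True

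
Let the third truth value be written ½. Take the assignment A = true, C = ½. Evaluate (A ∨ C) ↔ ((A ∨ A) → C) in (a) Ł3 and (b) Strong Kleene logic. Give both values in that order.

½; ½

In Ł3: A ∨ C = true ∨ ½ = true
A ∨ A = true ∨ true = true
(A ∨ A) → C = true → ½ = ½  [min(1, 1−1+½)]
(A ∨ C) ↔ ((A ∨ A) → C) = true ↔ ½ = ½
In Strong Kleene logic: A ∨ C = true ∨ ½ = true
A ∨ A = true ∨ true = true
(A ∨ A) → C = true → ½ = ½
(A ∨ C) ↔ ((A ∨ A) → C) = true ↔ ½ = ½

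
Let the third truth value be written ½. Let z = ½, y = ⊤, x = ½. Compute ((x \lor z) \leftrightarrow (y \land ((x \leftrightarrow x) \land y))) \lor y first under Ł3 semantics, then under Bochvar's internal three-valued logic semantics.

In Ł3: x \lor z = ½ \lor ½ = ½
x \leftrightarrow x = ½ \leftrightarrow ½ = ⊤
(x \leftrightarrow x) \land y = ⊤ \land ⊤ = ⊤
y \land ((x \leftrightarrow x) \land y) = ⊤ \land ⊤ = ⊤
(x \lor z) \leftrightarrow (y \land ((x \leftrightarrow x) \land y)) = ½ \leftrightarrow ⊤ = ½
((x \lor z) \leftrightarrow (y \land ((x \leftrightarrow x) \land y))) \lor y = ½ \lor ⊤ = ⊤
In Bochvar's internal three-valued logic: x \lor z = ½ \lor ½ = ½
x \leftrightarrow x = ½ \leftrightarrow ½ = ½
(x \leftrightarrow x) \land y = ½ \land ⊤ = ½
y \land ((x \leftrightarrow x) \land y) = ⊤ \land ½ = ½
(x \lor z) \leftrightarrow (y \land ((x \leftrightarrow x) \land y)) = ½ \leftrightarrow ½ = ½
((x \lor z) \leftrightarrow (y \land ((x \leftrightarrow x) \land y))) \lor y = ½ \lor ⊤ = ½
They differ because Ł3 and Bochvar's internal three-valued logic treat ½ differently under the binary connectives.

⊤; ½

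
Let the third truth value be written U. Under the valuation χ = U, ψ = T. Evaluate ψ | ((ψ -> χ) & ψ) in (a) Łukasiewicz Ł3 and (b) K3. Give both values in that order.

T; T

In Łukasiewicz Ł3: ψ -> χ = T -> U = U  [min(1, 1−1+½)]
(ψ -> χ) & ψ = U & T = U
ψ | ((ψ -> χ) & ψ) = T | U = T
In K3: ψ -> χ = T -> U = U  [~T | U]
(ψ -> χ) & ψ = U & T = U
ψ | ((ψ -> χ) & ψ) = T | U = T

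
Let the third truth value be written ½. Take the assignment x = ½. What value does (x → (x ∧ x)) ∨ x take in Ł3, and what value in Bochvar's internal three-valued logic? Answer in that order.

True; ½

In Ł3: x ∧ x = ½ ∧ ½ = ½
x → (x ∧ x) = ½ → ½ = True
(x → (x ∧ x)) ∨ x = True ∨ ½ = True
In Bochvar's internal three-valued logic: x ∧ x = ½ ∧ ½ = ½
x → (x ∧ x) = ½ → ½ = ½  [any arg is the third value ⇒ result is the third value]
(x → (x ∧ x)) ∨ x = ½ ∨ ½ = ½
They differ because Ł3 and Bochvar's internal three-valued logic treat ½ differently under the binary connectives.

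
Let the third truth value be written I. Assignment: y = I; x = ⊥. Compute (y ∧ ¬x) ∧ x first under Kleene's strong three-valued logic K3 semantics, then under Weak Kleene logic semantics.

⊥; I

In Kleene's strong three-valued logic K3: ¬x = ¬⊥ = ⊤
y ∧ ¬x = I ∧ ⊤ = I
(y ∧ ¬x) ∧ x = I ∧ ⊥ = ⊥
In Weak Kleene logic: ¬x = ¬⊥ = ⊤
y ∧ ¬x = I ∧ ⊤ = I
(y ∧ ¬x) ∧ x = I ∧ ⊥ = I
They differ because Kleene's strong three-valued logic K3 and Weak Kleene logic treat I differently under the binary connectives.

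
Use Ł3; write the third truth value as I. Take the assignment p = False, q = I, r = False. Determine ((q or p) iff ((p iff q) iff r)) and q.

I

q or p = I or False = I
p iff q = False iff I = I  [1 − |0−½|]
(p iff q) iff r = I iff False = I
(q or p) iff ((p iff q) iff r) = I iff I = True
((q or p) iff ((p iff q) iff r)) and q = True and I = I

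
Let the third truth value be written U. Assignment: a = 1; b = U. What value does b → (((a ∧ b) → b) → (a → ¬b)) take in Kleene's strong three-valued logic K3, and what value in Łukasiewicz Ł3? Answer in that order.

In Kleene's strong three-valued logic K3: a ∧ b = 1 ∧ U = U
(a ∧ b) → b = U → U = U  [¬U ∨ U]
¬b = ¬U = U
a → ¬b = 1 → U = U
((a ∧ b) → b) → (a → ¬b) = U → U = U
b → (((a ∧ b) → b) → (a → ¬b)) = U → U = U
In Łukasiewicz Ł3: a ∧ b = 1 ∧ U = U
(a ∧ b) → b = U → U = 1
¬b = ¬U = U
a → ¬b = 1 → U = U
((a ∧ b) → b) → (a → ¬b) = 1 → U = U
b → (((a ∧ b) → b) → (a → ¬b)) = U → U = 1
They differ because Kleene's strong three-valued logic K3 and Łukasiewicz Ł3 treat U differently under implication.

U; 1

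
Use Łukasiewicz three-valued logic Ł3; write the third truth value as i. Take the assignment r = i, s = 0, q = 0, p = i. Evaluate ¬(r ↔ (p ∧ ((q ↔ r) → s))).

q ↔ r = 0 ↔ i = i  [1 − |0−½|]
(q ↔ r) → s = i → 0 = i
p ∧ ((q ↔ r) → s) = i ∧ i = i
r ↔ (p ∧ ((q ↔ r) → s)) = i ↔ i = 1
¬(r ↔ (p ∧ ((q ↔ r) → s))) = ¬1 = 0

0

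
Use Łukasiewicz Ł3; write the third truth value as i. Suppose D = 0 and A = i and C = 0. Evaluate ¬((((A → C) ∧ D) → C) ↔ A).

i

A → C = i → 0 = i  [min(1, 1−½+0)]
(A → C) ∧ D = i ∧ 0 = 0
((A → C) ∧ D) → C = 0 → 0 = 1
(((A → C) ∧ D) → C) ↔ A = 1 ↔ i = i
¬((((A → C) ∧ D) → C) ↔ A) = ¬i = i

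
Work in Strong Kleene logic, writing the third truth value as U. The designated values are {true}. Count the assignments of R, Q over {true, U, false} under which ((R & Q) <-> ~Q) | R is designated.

4

Designated under: (R=true, Q=true); (R=true, Q=U); (R=true, Q=false); (R=false, Q=true).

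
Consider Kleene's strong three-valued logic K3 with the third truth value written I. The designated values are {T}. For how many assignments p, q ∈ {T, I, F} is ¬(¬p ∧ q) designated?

5

Of the 9 assignments, 5 give a value in {T}.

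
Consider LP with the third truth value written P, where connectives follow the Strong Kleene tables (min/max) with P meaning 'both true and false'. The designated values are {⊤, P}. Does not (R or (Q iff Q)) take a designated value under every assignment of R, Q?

No

Countermodel: R=⊤, Q=⊤ gives ⊥, which is not designated.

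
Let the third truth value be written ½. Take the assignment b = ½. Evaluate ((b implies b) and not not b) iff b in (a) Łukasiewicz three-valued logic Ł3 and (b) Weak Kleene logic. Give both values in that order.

In Łukasiewicz three-valued logic Ł3: b implies b = ½ implies ½ = True  [min(1, 1−½+½)]
not b = not ½ = ½
not not b = not ½ = ½
(b implies b) and not not b = True and ½ = ½
((b implies b) and not not b) iff b = ½ iff ½ = True
In Weak Kleene logic: b implies b = ½ implies ½ = ½  [any arg is the third value ⇒ result is the third value]
not b = not ½ = ½
not not b = not ½ = ½
(b implies b) and not not b = ½ and ½ = ½
((b implies b) and not not b) iff b = ½ iff ½ = ½
They differ because Łukasiewicz three-valued logic Ł3 and Weak Kleene logic treat ½ differently under the binary connectives.

True; ½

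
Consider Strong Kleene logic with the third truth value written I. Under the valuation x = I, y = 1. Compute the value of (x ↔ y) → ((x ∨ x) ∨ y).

1

x ↔ y = I ↔ 1 = I
x ∨ x = I ∨ I = I
(x ∨ x) ∨ y = I ∨ 1 = 1
(x ↔ y) → ((x ∨ x) ∨ y) = I → 1 = 1  [¬I ∨ 1]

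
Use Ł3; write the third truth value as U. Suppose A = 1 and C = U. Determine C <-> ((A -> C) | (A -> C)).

A -> C = 1 -> U = U
A -> C = 1 -> U = U
(A -> C) | (A -> C) = U | U = U
C <-> ((A -> C) | (A -> C)) = U <-> U = 1

1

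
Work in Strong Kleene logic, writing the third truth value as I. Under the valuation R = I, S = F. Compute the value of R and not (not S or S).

F

not S = not F = T
not S or S = T or F = T
not (not S or S) = not T = F
R and not (not S or S) = I and F = F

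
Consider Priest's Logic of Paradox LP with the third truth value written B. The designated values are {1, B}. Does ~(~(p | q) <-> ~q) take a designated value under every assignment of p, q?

No

Countermodel: p=1, q=1 gives 0, which is not designated.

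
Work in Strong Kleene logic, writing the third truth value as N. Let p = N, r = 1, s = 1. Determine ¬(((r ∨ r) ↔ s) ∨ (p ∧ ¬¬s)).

r ∨ r = 1 ∨ 1 = 1
(r ∨ r) ↔ s = 1 ↔ 1 = 1
¬s = ¬1 = 0
¬¬s = ¬0 = 1
p ∧ ¬¬s = N ∧ 1 = N
((r ∨ r) ↔ s) ∨ (p ∧ ¬¬s) = 1 ∨ N = 1
¬(((r ∨ r) ↔ s) ∨ (p ∧ ¬¬s)) = ¬1 = 0

0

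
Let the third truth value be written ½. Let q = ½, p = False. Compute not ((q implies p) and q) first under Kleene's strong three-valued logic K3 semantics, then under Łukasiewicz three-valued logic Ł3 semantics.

In Kleene's strong three-valued logic K3: q implies p = ½ implies False = ½
(q implies p) and q = ½ and ½ = ½
not ((q implies p) and q) = not ½ = ½
In Łukasiewicz three-valued logic Ł3: q implies p = ½ implies False = ½  [min(1, 1−½+0)]
(q implies p) and q = ½ and ½ = ½
not ((q implies p) and q) = not ½ = ½

½; ½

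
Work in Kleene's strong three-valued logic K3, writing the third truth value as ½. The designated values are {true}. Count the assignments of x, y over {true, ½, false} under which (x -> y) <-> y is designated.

4

Designated under: (x=true, y=true); (x=true, y=false); (x=½, y=true); (x=false, y=true).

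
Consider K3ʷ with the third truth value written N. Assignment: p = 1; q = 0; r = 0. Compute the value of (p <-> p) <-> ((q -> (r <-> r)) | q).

1

p <-> p = 1 <-> 1 = 1
r <-> r = 0 <-> 0 = 1
q -> (r <-> r) = 0 -> 1 = 1
(q -> (r <-> r)) | q = 1 | 0 = 1
(p <-> p) <-> ((q -> (r <-> r)) | q) = 1 <-> 1 = 1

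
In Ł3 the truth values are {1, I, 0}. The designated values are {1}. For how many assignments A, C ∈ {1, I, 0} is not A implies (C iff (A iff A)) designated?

6

Of the 9 assignments, 6 give a value in {1}.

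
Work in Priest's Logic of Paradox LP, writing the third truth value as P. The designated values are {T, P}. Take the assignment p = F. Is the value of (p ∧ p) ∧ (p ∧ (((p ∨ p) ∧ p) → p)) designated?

No

p ∧ p = F ∧ F = F
p ∨ p = F ∨ F = F
(p ∨ p) ∧ p = F ∧ F = F
((p ∨ p) ∧ p) → p = F → F = T
p ∧ (((p ∨ p) ∧ p) → p) = F ∧ T = F
(p ∧ p) ∧ (p ∧ (((p ∨ p) ∧ p) → p)) = F ∧ F = F
F ∉ {T, P}.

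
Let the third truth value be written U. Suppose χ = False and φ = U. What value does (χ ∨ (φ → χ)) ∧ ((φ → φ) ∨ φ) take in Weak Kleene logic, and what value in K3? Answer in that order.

In Weak Kleene logic: φ → χ = U → False = U
χ ∨ (φ → χ) = False ∨ U = U
φ → φ = U → U = U
(φ → φ) ∨ φ = U ∨ U = U
(χ ∨ (φ → χ)) ∧ ((φ → φ) ∨ φ) = U ∧ U = U
In K3: φ → χ = U → False = U  [¬U ∨ False]
χ ∨ (φ → χ) = False ∨ U = U
φ → φ = U → U = U
(φ → φ) ∨ φ = U ∨ U = U
(χ ∨ (φ → χ)) ∧ ((φ → φ) ∨ φ) = U ∧ U = U

U; U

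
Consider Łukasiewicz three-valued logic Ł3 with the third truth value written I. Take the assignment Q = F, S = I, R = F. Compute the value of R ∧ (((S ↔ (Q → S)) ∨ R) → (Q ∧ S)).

F

Q → S = F → I = T  [min(1, 1−0+½)]
S ↔ (Q → S) = I ↔ T = I
(S ↔ (Q → S)) ∨ R = I ∨ F = I
Q ∧ S = F ∧ I = F
((S ↔ (Q → S)) ∨ R) → (Q ∧ S) = I → F = I
R ∧ (((S ↔ (Q → S)) ∨ R) → (Q ∧ S)) = F ∧ I = F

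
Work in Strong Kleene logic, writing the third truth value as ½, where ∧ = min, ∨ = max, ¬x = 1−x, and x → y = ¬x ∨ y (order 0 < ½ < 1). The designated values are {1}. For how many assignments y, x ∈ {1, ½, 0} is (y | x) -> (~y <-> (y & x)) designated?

2

Designated under: (y=1, x=0); (y=0, x=0).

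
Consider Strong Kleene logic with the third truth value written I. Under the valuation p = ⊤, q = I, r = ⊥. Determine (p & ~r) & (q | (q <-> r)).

~r = ~⊥ = ⊤
p & ~r = ⊤ & ⊤ = ⊤
q <-> r = I <-> ⊥ = I
q | (q <-> r) = I | I = I
(p & ~r) & (q | (q <-> r)) = ⊤ & I = I

I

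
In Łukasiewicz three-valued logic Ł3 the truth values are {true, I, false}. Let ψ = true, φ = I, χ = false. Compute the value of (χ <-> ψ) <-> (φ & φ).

I

χ <-> ψ = false <-> true = false
φ & φ = I & I = I
(χ <-> ψ) <-> (φ & φ) = false <-> I = I  [1 − |0−½|]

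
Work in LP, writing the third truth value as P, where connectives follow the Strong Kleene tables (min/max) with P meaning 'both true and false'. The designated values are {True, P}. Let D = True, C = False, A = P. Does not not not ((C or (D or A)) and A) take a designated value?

D or A = True or P = True
C or (D or A) = False or True = True
(C or (D or A)) and A = True and P = P
not ((C or (D or A)) and A) = not P = P
not not ((C or (D or A)) and A) = not P = P
not not not ((C or (D or A)) and A) = not P = P
P ∈ {True, P}.

Yes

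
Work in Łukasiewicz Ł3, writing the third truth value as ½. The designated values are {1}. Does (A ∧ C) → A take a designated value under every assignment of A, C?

Yes

Every assignment of A, C over {1, ½, 0} gives a value in {1}.
In particular, with A=½, C=½: (A ∧ C) → A = 1.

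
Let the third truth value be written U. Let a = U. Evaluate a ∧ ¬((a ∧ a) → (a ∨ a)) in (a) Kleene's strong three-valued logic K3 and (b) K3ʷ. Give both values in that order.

In Kleene's strong three-valued logic K3: a ∧ a = U ∧ U = U
a ∨ a = U ∨ U = U
(a ∧ a) → (a ∨ a) = U → U = U  [¬U ∨ U]
¬((a ∧ a) → (a ∨ a)) = ¬U = U
a ∧ ¬((a ∧ a) → (a ∨ a)) = U ∧ U = U
In K3ʷ: a ∧ a = U ∧ U = U
a ∨ a = U ∨ U = U
(a ∧ a) → (a ∨ a) = U → U = U  [any arg is the third value ⇒ result is the third value]
¬((a ∧ a) → (a ∨ a)) = ¬U = U
a ∧ ¬((a ∧ a) → (a ∨ a)) = U ∧ U = U

U; U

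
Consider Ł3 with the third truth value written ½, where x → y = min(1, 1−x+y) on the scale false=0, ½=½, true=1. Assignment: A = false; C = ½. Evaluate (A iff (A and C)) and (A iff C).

½

A and C = false and ½ = false
A iff (A and C) = false iff false = true
A iff C = false iff ½ = ½
(A iff (A and C)) and (A iff C) = true and ½ = ½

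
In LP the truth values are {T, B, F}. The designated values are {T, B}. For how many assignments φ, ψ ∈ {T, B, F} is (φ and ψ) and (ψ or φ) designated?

4

Designated under: (φ=T, ψ=T); (φ=T, ψ=B); (φ=B, ψ=T); (φ=B, ψ=B).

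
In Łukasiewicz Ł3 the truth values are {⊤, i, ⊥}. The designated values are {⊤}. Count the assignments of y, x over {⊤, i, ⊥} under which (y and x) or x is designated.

Designated under: (y=⊤, x=⊤); (y=i, x=⊤); (y=⊥, x=⊤).

3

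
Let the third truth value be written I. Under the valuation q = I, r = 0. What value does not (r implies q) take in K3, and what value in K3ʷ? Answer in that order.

0; I

In K3: r implies q = 0 implies I = 1  [not 0 or I]
not (r implies q) = not 1 = 0
In K3ʷ: r implies q = 0 implies I = I  [any arg is the third value ⇒ result is the third value]
not (r implies q) = not I = I
They differ because K3 and K3ʷ treat I differently under the binary connectives.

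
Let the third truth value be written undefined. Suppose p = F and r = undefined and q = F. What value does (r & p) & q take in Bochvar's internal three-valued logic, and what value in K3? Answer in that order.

undefined; F

In Bochvar's internal three-valued logic: r & p = undefined & F = undefined
(r & p) & q = undefined & F = undefined
In K3: r & p = undefined & F = F
(r & p) & q = F & F = F
They differ because Bochvar's internal three-valued logic and K3 treat undefined differently under the binary connectives.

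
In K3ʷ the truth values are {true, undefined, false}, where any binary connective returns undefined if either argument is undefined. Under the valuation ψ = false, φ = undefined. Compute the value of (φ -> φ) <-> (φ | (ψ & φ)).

φ -> φ = undefined -> undefined = undefined  [any arg is the third value ⇒ result is the third value]
ψ & φ = false & undefined = undefined
φ | (ψ & φ) = undefined | undefined = undefined
(φ -> φ) <-> (φ | (ψ & φ)) = undefined <-> undefined = undefined

undefined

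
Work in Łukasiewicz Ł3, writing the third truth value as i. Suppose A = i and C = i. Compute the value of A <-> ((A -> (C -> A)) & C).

1

C -> A = i -> i = 1
A -> (C -> A) = i -> 1 = 1
(A -> (C -> A)) & C = 1 & i = i
A <-> ((A -> (C -> A)) & C) = i <-> i = 1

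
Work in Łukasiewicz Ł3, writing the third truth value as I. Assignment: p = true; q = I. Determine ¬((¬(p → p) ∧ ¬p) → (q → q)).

false

p → p = true → true = true
¬(p → p) = ¬true = false
¬p = ¬true = false
¬(p → p) ∧ ¬p = false ∧ false = false
q → q = I → I = true  [min(1, 1−½+½)]
(¬(p → p) ∧ ¬p) → (q → q) = false → true = true
¬((¬(p → p) ∧ ¬p) → (q → q)) = ¬true = false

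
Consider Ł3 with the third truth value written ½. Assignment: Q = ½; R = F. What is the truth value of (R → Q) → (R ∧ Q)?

R → Q = F → ½ = T  [min(1, 1−0+½)]
R ∧ Q = F ∧ ½ = F
(R → Q) → (R ∧ Q) = T → F = F

F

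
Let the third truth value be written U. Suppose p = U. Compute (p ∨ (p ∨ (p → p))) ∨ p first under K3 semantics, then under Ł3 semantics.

U; True

In K3: p → p = U → U = U  [¬U ∨ U]
p ∨ (p → p) = U ∨ U = U
p ∨ (p ∨ (p → p)) = U ∨ U = U
(p ∨ (p ∨ (p → p))) ∨ p = U ∨ U = U
In Ł3: p → p = U → U = True  [min(1, 1−½+½)]
p ∨ (p → p) = U ∨ True = True
p ∨ (p ∨ (p → p)) = U ∨ True = True
(p ∨ (p ∨ (p → p))) ∨ p = True ∨ U = True
They differ because K3 and Ł3 treat U differently under implication.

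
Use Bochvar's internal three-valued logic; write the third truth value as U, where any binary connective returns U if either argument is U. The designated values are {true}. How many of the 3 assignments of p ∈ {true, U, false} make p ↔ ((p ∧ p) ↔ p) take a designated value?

1

p=true: true ✓
p=U: U ·
p=false: false ·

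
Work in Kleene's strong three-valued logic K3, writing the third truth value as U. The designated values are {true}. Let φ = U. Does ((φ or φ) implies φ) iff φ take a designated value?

φ or φ = U or U = U
(φ or φ) implies φ = U implies U = U  [not U or U]
((φ or φ) implies φ) iff φ = U iff U = U
U ∉ {true}.

No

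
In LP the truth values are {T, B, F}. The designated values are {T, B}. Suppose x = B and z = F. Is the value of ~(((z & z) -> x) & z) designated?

Yes

z & z = F & F = F
(z & z) -> x = F -> B = T  [~F | B]
((z & z) -> x) & z = T & F = F
~(((z & z) -> x) & z) = ~F = T
T ∈ {T, B}.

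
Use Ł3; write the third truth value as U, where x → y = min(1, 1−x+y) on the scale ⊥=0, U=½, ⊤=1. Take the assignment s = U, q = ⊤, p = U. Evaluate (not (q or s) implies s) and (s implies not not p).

⊤

q or s = ⊤ or U = ⊤
not (q or s) = not ⊤ = ⊥
not (q or s) implies s = ⊥ implies U = ⊤
not p = not U = U
not not p = not U = U
s implies not not p = U implies U = ⊤
(not (q or s) implies s) and (s implies not not p) = ⊤ and ⊤ = ⊤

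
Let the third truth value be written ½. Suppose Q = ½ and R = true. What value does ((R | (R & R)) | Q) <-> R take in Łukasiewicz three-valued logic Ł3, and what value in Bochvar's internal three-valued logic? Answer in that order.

In Łukasiewicz three-valued logic Ł3: R & R = true & true = true
R | (R & R) = true | true = true
(R | (R & R)) | Q = true | ½ = true
((R | (R & R)) | Q) <-> R = true <-> true = true
In Bochvar's internal three-valued logic: R & R = true & true = true
R | (R & R) = true | true = true
(R | (R & R)) | Q = true | ½ = ½
((R | (R & R)) | Q) <-> R = ½ <-> true = ½
They differ because Łukasiewicz three-valued logic Ł3 and Bochvar's internal three-valued logic treat ½ differently under the binary connectives.

true; ½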